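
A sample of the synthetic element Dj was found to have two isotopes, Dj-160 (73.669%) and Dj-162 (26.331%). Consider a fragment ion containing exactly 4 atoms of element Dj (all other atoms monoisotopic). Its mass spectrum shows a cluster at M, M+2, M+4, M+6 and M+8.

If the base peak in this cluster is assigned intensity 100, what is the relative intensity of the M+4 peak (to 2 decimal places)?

(0.73669 + 0.26331)^4 gives M 0.2945, M+2 0.4211, M+4 0.2258, M+6 0.0538, M+8 0.0048; the largest is M+2.
P(M+2) = C(4,1) × 0.73669^3 × 0.26331^1 = 4 × 0.39981062 × 0.26331 = 0.421097 (base)
P(M+4) = C(4,2) × 0.73669^2 × 0.26331^2 = 6 × 0.54271216 × 0.06933216 = 0.225764
Relative intensity = 0.225764 / 0.421097 × 100 = 53.61

53.61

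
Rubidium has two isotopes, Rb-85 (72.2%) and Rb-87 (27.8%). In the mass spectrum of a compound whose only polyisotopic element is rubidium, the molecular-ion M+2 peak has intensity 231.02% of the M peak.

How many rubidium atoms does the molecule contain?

6

The M+2/M ratio from n Rb atoms is n · q/p = n · 0.278/0.722.
n = 2.3102 × 0.722/0.278 = 6.00 ≈ 6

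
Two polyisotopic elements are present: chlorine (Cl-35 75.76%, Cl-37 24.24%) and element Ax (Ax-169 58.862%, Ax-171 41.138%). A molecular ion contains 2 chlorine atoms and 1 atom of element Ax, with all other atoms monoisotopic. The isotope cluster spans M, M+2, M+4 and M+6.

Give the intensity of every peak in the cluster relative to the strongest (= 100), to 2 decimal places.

74.69 : 100.00 : 41.05 : 5.34

Chlorine pattern (n=2): 0.57395776 : 0.36728448 : 0.05875776
Element Ax pattern (n=1): 0.58862 : 0.41138
Convolve the two distributions (both contribute in 2-u steps):
  M: 0.57395776×0.58862 = 0.337843
  M+2: 0.57395776×0.41138 + 0.36728448×0.58862 = 0.452306
  M+4: 0.36728448×0.41138 + 0.05875776×0.58862 = 0.185679
  M+6: 0.05875776×0.41138 = 0.024172
Scale to base peak (0.452306) = 100: 74.69 : 100.00 : 41.05 : 5.34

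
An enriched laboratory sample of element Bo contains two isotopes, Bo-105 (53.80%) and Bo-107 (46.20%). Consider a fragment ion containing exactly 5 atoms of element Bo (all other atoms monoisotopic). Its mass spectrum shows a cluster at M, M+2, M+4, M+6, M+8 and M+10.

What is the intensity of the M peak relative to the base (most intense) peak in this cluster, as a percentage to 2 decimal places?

13.56%

Term probabilities: M 0.0451, M+2 0.1935, M+4 0.3324, M+6 0.2854, M+8 0.1226, M+10 0.0210. Base peak = M+4.
P(M+4) = C(5,2) × 0.5380^3 × 0.4620^2 = 10 × 0.15572087 × 0.213444 = 0.332377 (base)
P(M) = C(5,0) × 0.5380^5 × 0.4620^0 = 1 × 0.04507247 × 1.0000 = 0.045072
Relative intensity = 0.045072 / 0.332377 × 100 = 13.56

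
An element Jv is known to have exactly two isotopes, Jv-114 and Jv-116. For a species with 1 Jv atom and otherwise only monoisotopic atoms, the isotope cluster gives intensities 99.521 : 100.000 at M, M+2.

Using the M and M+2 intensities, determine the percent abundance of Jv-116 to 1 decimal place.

If p is the fraction of Jv that is Jv-114, then I(M+2)/I(M) = [C(1,1)·p^0·(1−p)] / p^1 = 1·(1−p)/p = 100.000/99.521 = 1.0048
(1−p)/p = 1.0048/1 = 1.0048  ⇒  p = 1/(1 + 1.0048) = 0.4988
Jv-114: 49.9%, Jv-116: 50.1%.

50.1%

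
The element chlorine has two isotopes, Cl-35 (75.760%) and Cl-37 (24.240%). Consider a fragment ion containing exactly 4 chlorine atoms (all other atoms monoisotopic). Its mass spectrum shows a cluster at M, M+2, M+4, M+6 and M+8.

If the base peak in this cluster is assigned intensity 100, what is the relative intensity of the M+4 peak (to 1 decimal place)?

48.0

Binomial terms of (0.75760 + 0.24240)^4: M 0.3294, M+2 0.4216, M+4 0.2023, M+6 0.0432, M+8 0.0035 → M+2 is the base peak.
P(M+2) = C(4,1) × 0.75760^3 × 0.24240^1 = 4 × 0.4348304 × 0.2424 = 0.421612 (base)
P(M+4) = C(4,2) × 0.75760^2 × 0.24240^2 = 6 × 0.57395776 × 0.05875776 = 0.202347
Relative intensity = 0.202347 / 0.421612 × 100 = 48.0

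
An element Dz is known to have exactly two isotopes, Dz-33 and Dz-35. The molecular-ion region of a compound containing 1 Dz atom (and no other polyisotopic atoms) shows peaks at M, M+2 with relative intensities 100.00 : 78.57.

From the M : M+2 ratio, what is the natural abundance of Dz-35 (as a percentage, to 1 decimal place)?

If p is the fraction of Dz that is Dz-33, then I(M+2)/I(M) = [C(1,1)·p^0·(1−p)] / p^1 = 1·(1−p)/p = 78.57/100.00 = 0.7857
(1−p)/p = 0.7857/1 = 0.7857  ⇒  p = 1/(1 + 0.7857) = 0.5600
Dz-33: 56.0%, Dz-35: 44.0%.

44.0%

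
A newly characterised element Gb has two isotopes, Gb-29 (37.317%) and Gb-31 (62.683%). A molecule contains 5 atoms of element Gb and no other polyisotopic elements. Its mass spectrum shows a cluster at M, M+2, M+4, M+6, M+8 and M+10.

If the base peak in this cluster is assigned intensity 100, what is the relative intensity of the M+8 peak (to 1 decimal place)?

84.0

Term probabilities: M 0.0072, M+2 0.0608, M+4 0.2042, M+6 0.3430, M+8 0.2881, M+10 0.0968. Base peak = M+6.
P(M+6) = C(5,3) × 0.37317^2 × 0.62683^3 = 10 × 0.13925585 × 0.24629144 = 0.342975 (base)
P(M+8) = C(5,4) × 0.37317^1 × 0.62683^4 = 5 × 0.37317 × 0.15438286 = 0.288055
Relative intensity = 0.288055 / 0.342975 × 100 = 84.0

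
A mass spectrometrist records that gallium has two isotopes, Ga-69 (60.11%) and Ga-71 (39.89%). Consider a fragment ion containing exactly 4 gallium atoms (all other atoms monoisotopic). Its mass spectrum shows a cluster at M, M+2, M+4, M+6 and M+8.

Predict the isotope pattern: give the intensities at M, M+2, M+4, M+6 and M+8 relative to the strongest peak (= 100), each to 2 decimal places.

37.67 : 100.00 : 99.54 : 44.04 : 7.31

Expanding (0.6011 + 0.3989)^4:
P(M) = 0.6011^4 = 0.130553
P(M+2) = 4 × 0.6011^3 × 0.3989^1 = 0.346549
P(M+4) = 6 × 0.6011^2 × 0.3989^2 = 0.344963
P(M+6) = 4 × 0.6011^1 × 0.3989^3 = 0.152616
P(M+8) = 0.3989^4 = 0.025320
The M+2 peak is largest (0.346549); scaling to 100 gives 37.67 : 100.00 : 99.54 : 44.04 : 7.31.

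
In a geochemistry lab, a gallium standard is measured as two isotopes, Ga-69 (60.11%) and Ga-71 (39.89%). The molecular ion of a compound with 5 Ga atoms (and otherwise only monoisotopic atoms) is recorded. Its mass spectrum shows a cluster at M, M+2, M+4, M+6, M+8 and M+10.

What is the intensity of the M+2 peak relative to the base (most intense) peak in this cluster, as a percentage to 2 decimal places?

(0.6011 + 0.3989)^5 gives M 0.0785, M+2 0.2604, M+4 0.3456, M+6 0.2293, M+8 0.0761, M+10 0.0101; the largest is M+4.
P(M+4) = C(5,2) × 0.6011^3 × 0.3989^2 = 10 × 0.21719018 × 0.15912121 = 0.345596 (base)
P(M+2) = C(5,1) × 0.6011^4 × 0.3989^1 = 5 × 0.13055302 × 0.3989 = 0.260388
Relative intensity = 0.260388 / 0.345596 × 100 = 75.34

75.34%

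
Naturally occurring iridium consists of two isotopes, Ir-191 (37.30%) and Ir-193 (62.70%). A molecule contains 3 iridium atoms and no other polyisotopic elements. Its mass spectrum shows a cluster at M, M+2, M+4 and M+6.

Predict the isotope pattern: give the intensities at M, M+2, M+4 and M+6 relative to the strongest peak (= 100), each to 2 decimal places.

11.80 : 59.49 : 100.00 : 56.03

Each Ir atom is independently Ir-191 (p = 0.3730) or Ir-193 (q = 0.6270); the cluster is the binomial expansion (p + q)^3.
P(M) = 0.3730^3 = 0.051895
P(M+2) = 3 × 0.3730^2 × 0.6270^1 = 0.261702
P(M+4) = 3 × 0.3730^1 × 0.6270^2 = 0.439911
P(M+6) = 0.6270^3 = 0.246492
The M+4 peak is largest (0.439911); scaling to 100 gives 11.80 : 59.49 : 100.00 : 56.03.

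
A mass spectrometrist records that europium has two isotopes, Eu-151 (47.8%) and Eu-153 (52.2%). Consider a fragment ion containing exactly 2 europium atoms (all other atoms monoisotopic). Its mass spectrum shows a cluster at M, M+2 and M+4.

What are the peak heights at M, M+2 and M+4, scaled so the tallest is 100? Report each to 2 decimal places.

45.79 : 100.00 : 54.60

Expanding (0.478 + 0.522)^2:
P(M) = 0.478^2 = 0.228484
P(M+2) = 2 × 0.478^1 × 0.522^1 = 0.499032
P(M+4) = 0.522^2 = 0.272484
The M+2 peak is largest (0.499032); scaling to 100 gives 45.79 : 100.00 : 54.60.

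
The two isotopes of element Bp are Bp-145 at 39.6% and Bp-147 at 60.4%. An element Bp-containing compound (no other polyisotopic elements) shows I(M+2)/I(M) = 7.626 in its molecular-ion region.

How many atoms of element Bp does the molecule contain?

With n Bp atoms, P(M+2)/P(M) = C(n,1)·p^(n−1)q / p^n = n·q/p = n · 0.604/0.396.
n = 7.626 × 0.396/0.604 = 5.00 ≈ 5

5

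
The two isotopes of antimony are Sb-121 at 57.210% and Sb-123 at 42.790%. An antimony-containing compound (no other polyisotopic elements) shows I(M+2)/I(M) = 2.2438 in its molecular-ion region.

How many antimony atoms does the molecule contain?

For n independent Sb atoms, I(M+2)/I(M) = n · (abundance Sb-123) / (abundance Sb-121) = n · 0.42790/0.57210.
n = 2.2438 × 0.57210/0.42790 = 3.00 ≈ 3

3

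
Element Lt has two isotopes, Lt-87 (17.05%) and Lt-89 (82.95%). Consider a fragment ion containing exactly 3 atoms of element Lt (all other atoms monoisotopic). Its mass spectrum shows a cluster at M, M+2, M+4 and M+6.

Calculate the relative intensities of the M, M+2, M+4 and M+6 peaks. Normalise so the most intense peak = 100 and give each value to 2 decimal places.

0.87 : 12.67 : 61.66 : 100.00

The 3 Lt atoms are independent, so intensities follow the terms of (0.1705 + 0.8295)^3.
P(M) = 0.1705^3 = 0.004956
P(M+2) = 3 × 0.1705^2 × 0.8295^1 = 0.072341
P(M+4) = 3 × 0.1705^1 × 0.8295^2 = 0.351948
P(M+6) = 0.8295^3 = 0.570754
The M+6 peak is largest (0.570754); scaling to 100 gives 0.87 : 12.67 : 61.66 : 100.00.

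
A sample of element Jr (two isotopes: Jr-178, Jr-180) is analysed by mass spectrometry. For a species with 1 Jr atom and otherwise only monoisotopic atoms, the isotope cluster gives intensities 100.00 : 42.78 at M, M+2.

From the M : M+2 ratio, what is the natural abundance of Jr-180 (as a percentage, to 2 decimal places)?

Write p for the Jr-178 fraction. I(M+2)/I(M) = [C(1,1)·p^0·(1−p)] / p^1 = 1·(1−p)/p = 42.78/100.00 = 0.4278
(1−p)/p = 0.4278/1 = 0.4278  ⇒  p = 1/(1 + 0.4278) = 0.7004
Jr-178: 70.04%, Jr-180: 29.96%.

29.96%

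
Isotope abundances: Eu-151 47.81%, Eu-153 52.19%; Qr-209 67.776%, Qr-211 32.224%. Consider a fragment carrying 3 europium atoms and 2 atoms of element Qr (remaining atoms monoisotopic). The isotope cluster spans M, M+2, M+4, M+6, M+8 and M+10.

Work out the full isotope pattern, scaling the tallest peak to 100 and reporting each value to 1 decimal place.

14.5 : 61.1 : 100.0 : 78.7 : 29.6 : 4.3

Europium pattern (n=3): 0.10928391 : 0.3578871 : 0.39067407 : 0.14215492
Element Qr pattern (n=2): 0.45935862 : 0.43680276 : 0.10383862
Convolve the two distributions (both contribute in 2-u steps):
  M: 0.10928391×0.45935862 = 0.050201
  M+2: 0.10928391×0.43680276 + 0.3578871×0.45935862 = 0.212134
  M+4: 0.10928391×0.10383862 + 0.3578871×0.43680276 + 0.39067407×0.45935862 = 0.347133
  M+6: 0.3578871×0.10383862 + 0.39067407×0.43680276 + 0.14215492×0.45935862 = 0.273110
  M+8: 0.39067407×0.10383862 + 0.14215492×0.43680276 = 0.102661
  M+10: 0.14215492×0.10383862 = 0.014761
Scale to base peak (0.347133) = 100: 14.5 : 61.1 : 100.0 : 78.7 : 29.6 : 4.3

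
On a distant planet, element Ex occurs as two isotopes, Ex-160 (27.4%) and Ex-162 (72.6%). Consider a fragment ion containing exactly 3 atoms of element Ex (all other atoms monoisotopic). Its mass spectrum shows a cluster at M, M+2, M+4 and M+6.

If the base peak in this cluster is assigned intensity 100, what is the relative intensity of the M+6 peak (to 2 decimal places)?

88.32

Term probabilities: M 0.0206, M+2 0.1635, M+4 0.4333, M+6 0.3827. Base peak = M+4.
P(M+4) = C(3,2) × 0.274^1 × 0.726^2 = 3 × 0.2740 × 0.527076 = 0.433256 (base)
P(M+6) = C(3,3) × 0.274^0 × 0.726^3 = 1 × 1.0000 × 0.38265718 = 0.382657
Relative intensity = 0.382657 / 0.433256 × 100 = 88.32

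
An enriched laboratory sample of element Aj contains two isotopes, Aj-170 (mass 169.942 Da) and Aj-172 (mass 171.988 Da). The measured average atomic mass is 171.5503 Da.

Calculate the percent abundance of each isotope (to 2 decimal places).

With x = fraction of Aj-170 (so Aj-172 is 1 − x):
169.942·x + 171.988·(1 − x) = 171.5503
(169.942 − 171.988)·x = 171.5503 − 171.988
x = -0.4377 / -2.046 = 0.21393 → 21.39% Aj-170, 78.61% Aj-172.

Aj-170: 21.39%, Aj-172: 78.61%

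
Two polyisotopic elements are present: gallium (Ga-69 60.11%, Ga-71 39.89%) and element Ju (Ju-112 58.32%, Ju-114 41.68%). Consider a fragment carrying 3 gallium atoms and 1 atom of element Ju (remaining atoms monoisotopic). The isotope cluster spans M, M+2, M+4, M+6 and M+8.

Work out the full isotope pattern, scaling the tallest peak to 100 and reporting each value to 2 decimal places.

Gallium pattern (n=3): 0.21719018 : 0.43239309 : 0.28694328 : 0.06347345
Element Ju pattern (n=1): 0.5832 : 0.4168
Convolve the two distributions (both contribute in 2-u steps):
  M: 0.21719018×0.5832 = 0.126665
  M+2: 0.21719018×0.4168 + 0.43239309×0.5832 = 0.342697
  M+4: 0.43239309×0.4168 + 0.28694328×0.5832 = 0.347567
  M+6: 0.28694328×0.4168 + 0.06347345×0.5832 = 0.156616
  M+8: 0.06347345×0.4168 = 0.026456
Scale to base peak (0.347567) = 100: 36.44 : 98.60 : 100.00 : 45.06 : 7.61

36.44 : 98.60 : 100.00 : 45.06 : 7.61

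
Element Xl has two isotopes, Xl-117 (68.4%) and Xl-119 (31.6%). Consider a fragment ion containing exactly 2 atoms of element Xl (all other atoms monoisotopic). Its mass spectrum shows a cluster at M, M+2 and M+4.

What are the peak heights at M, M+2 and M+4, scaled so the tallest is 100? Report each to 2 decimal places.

100.00 : 92.40 : 21.34

Each Xl atom is independently Xl-117 (p = 0.684) or Xl-119 (q = 0.316); the cluster is the binomial expansion (p + q)^2.
P(M) = 0.684^2 = 0.467856
P(M+2) = 2 × 0.684^1 × 0.316^1 = 0.432288
P(M+4) = 0.316^2 = 0.099856
The M peak is largest (0.467856); scaling to 100 gives 100.00 : 92.40 : 21.34.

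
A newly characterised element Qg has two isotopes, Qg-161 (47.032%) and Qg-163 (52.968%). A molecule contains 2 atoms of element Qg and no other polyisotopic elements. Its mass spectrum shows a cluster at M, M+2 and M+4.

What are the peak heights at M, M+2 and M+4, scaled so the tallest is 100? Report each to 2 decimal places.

Each Qg atom is independently Qg-161 (p = 0.47032) or Qg-163 (q = 0.52968); the cluster is the binomial expansion (p + q)^2.
P(M) = 0.47032^2 = 0.221201
P(M+2) = 2 × 0.47032^1 × 0.52968^1 = 0.498238
P(M+4) = 0.52968^2 = 0.280561
The M+2 peak is largest (0.498238); scaling to 100 gives 44.40 : 100.00 : 56.31.

44.40 : 100.00 : 56.31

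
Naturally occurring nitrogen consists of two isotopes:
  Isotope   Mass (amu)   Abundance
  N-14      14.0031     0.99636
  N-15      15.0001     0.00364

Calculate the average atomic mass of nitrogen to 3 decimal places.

Average mass = Σ (abundance × isotope mass) = 0.99636 × 14.0031 + 0.00364 × 15.0001
= 13.95213 + 0.05460 = 14.00673 amu

14.007 amu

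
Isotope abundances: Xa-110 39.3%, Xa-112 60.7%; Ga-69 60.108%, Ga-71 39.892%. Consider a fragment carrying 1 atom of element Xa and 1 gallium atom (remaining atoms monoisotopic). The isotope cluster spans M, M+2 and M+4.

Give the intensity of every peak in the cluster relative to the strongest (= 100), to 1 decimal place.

45.3 : 100.0 : 46.4

Element Xa pattern (n=1): 0.3930 : 0.6070
Gallium pattern (n=1): 0.60108 : 0.39892
Convolve the two distributions (both contribute in 2-u steps):
  M: 0.3930×0.60108 = 0.236224
  M+2: 0.3930×0.39892 + 0.6070×0.60108 = 0.521631
  M+4: 0.6070×0.39892 = 0.242144
Scale to base peak (0.521631) = 100: 45.3 : 100.0 : 46.4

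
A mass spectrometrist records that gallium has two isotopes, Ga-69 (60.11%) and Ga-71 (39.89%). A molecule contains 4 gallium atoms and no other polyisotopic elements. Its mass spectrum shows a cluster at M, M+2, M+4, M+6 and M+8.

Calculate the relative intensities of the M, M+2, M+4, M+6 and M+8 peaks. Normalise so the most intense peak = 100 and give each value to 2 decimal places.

Each Ga atom is independently Ga-69 (p = 0.6011) or Ga-71 (q = 0.3989); the cluster is the binomial expansion (p + q)^4.
P(M) = 0.6011^4 = 0.130553
P(M+2) = 4 × 0.6011^3 × 0.3989^1 = 0.346549
P(M+4) = 6 × 0.6011^2 × 0.3989^2 = 0.344963
P(M+6) = 4 × 0.6011^1 × 0.3989^3 = 0.152616
P(M+8) = 0.3989^4 = 0.025320
The M+2 peak is largest (0.346549); scaling to 100 gives 37.67 : 100.00 : 99.54 : 44.04 : 7.31.

37.67 : 100.00 : 99.54 : 44.04 : 7.31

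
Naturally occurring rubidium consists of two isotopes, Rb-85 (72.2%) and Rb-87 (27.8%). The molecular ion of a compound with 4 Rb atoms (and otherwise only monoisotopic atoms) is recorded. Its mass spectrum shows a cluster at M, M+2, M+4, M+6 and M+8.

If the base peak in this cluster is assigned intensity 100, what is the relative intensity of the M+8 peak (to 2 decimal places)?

1.43

(0.722 + 0.278)^4 gives M 0.2717, M+2 0.4185, M+4 0.2417, M+6 0.0620, M+8 0.0060; the largest is M+2.
P(M+2) = C(4,1) × 0.722^3 × 0.278^1 = 4 × 0.37636705 × 0.2780 = 0.418520 (base)
P(M+8) = C(4,4) × 0.722^0 × 0.278^4 = 1 × 1.0000 × 0.00597282 = 0.005973
Relative intensity = 0.005973 / 0.418520 × 100 = 1.43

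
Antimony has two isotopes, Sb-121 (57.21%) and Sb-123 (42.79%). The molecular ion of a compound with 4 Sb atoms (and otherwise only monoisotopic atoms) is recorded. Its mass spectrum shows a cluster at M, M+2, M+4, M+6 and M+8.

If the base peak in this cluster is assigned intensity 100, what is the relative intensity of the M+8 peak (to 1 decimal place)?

Term probabilities: M 0.1071, M+2 0.3205, M+4 0.3596, M+6 0.1793, M+8 0.0335. Base peak = M+4.
P(M+4) = C(4,2) × 0.5721^2 × 0.4279^2 = 6 × 0.32729841 × 0.18309841 = 0.359567 (base)
P(M+8) = C(4,4) × 0.5721^0 × 0.4279^4 = 1 × 1.0000 × 0.03352503 = 0.033525
Relative intensity = 0.033525 / 0.359567 × 100 = 9.3

9.3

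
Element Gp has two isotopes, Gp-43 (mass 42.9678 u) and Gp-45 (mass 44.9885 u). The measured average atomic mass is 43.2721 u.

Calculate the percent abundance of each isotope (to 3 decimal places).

Gp-43: 84.941%, Gp-45: 15.059%

Let x be the fractional abundance of Gp-43; then Gp-45 has abundance 1 − x.
42.9678·x + 44.9885·(1 − x) = 43.2721
(42.9678 − 44.9885)·x = 43.2721 − 44.9885
x = -1.7164 / -2.0207 = 0.84941 → 84.941% Gp-43, 15.059% Gp-45.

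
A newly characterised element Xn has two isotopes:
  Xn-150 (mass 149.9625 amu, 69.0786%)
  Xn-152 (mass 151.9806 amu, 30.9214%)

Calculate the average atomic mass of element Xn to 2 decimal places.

150.59 amu

Weight each isotope mass by its fractional abundance: 0.690786 × 149.9625 + 0.309214 × 151.9806
= 103.59200 + 46.99453 = 150.58653 amu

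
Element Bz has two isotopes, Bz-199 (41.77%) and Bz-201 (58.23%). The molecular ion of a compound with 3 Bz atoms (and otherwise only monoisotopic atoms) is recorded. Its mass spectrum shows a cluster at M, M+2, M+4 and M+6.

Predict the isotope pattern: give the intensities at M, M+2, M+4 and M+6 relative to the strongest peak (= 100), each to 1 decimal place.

17.2 : 71.7 : 100.0 : 46.5

Expanding (0.4177 + 0.5823)^3:
P(M) = 0.4177^3 = 0.072877
P(M+2) = 3 × 0.4177^2 × 0.5823^1 = 0.304787
P(M+4) = 3 × 0.4177^1 × 0.5823^2 = 0.424893
P(M+6) = 0.5823^3 = 0.197442
The M+4 peak is largest (0.424893); scaling to 100 gives 17.2 : 71.7 : 100.0 : 46.5.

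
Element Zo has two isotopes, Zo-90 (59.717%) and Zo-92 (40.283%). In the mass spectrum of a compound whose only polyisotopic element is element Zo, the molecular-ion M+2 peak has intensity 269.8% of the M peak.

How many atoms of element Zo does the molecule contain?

4

For n independent Zo atoms, I(M+2)/I(M) = n · (abundance Zo-92) / (abundance Zo-90) = n · 0.40283/0.59717.
n = 2.698 × 0.59717/0.40283 = 4.00 ≈ 4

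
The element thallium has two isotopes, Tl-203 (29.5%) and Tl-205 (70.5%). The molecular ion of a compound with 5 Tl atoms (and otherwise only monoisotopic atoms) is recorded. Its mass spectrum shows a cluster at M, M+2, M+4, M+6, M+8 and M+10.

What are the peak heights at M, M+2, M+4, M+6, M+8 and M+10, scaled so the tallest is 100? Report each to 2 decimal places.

0.61 : 7.33 : 35.02 : 83.69 : 100.00 : 47.80

Each Tl atom is independently Tl-203 (p = 0.295) or Tl-205 (q = 0.705); the cluster is the binomial expansion (p + q)^5.
P(M) = 0.295^5 = 0.002234
P(M+2) = 5 × 0.295^4 × 0.705^1 = 0.026696
P(M+4) = 10 × 0.295^3 × 0.705^2 = 0.127598
P(M+6) = 10 × 0.295^2 × 0.705^3 = 0.304938
P(M+8) = 5 × 0.295^1 × 0.705^4 = 0.364375
P(M+10) = 0.705^5 = 0.174159
The M+8 peak is largest (0.364375); scaling to 100 gives 0.61 : 7.33 : 35.02 : 83.69 : 100.00 : 47.80.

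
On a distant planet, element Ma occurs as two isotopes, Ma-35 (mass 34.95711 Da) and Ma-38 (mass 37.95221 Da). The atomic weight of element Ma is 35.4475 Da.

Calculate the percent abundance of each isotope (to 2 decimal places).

Let x be the fractional abundance of Ma-35; then Ma-38 has abundance 1 − x.
34.95711·x + 37.95221·(1 − x) = 35.4475
(34.95711 − 37.95221)·x = 35.4475 − 37.95221
x = -2.50471 / -2.99510 = 0.83627 → 83.63% Ma-35, 16.37% Ma-38.

Ma-35: 83.63%, Ma-38: 16.37%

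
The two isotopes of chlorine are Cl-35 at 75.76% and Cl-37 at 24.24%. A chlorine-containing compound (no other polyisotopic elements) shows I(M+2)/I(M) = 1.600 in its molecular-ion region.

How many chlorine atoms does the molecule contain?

5

For n independent Cl atoms, I(M+2)/I(M) = n · (abundance Cl-37) / (abundance Cl-35) = n · 0.2424/0.7576.
n = 1.600 × 0.7576/0.2424 = 5.00 ≈ 5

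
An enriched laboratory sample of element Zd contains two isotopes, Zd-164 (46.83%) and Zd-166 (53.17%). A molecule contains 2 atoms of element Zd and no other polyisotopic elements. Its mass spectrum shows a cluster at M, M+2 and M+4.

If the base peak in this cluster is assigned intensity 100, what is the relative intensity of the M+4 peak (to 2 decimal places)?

56.77

Binomial terms of (0.4683 + 0.5317)^2: M 0.2193, M+2 0.4980, M+4 0.2827 → M+2 is the base peak.
P(M+2) = C(2,1) × 0.4683^1 × 0.5317^1 = 2 × 0.4683 × 0.5317 = 0.497990 (base)
P(M+4) = C(2,2) × 0.4683^0 × 0.5317^2 = 1 × 1.0000 × 0.28270489 = 0.282705
Relative intensity = 0.282705 / 0.497990 × 100 = 56.77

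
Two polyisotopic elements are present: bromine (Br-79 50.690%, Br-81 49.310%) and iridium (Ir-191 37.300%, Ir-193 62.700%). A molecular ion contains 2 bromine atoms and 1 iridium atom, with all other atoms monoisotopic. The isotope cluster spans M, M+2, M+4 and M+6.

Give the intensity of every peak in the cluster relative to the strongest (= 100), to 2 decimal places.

Bromine pattern (n=2): 0.25694761 : 0.49990478 : 0.24314761
Iridium pattern (n=1): 0.3730 : 0.6270
Convolve the two distributions (both contribute in 2-u steps):
  M: 0.25694761×0.3730 = 0.095841
  M+2: 0.25694761×0.6270 + 0.49990478×0.3730 = 0.347571
  M+4: 0.49990478×0.6270 + 0.24314761×0.3730 = 0.404134
  M+6: 0.24314761×0.6270 = 0.152454
Scale to base peak (0.404134) = 100: 23.72 : 86.00 : 100.00 : 37.72

23.72 : 86.00 : 100.00 : 37.72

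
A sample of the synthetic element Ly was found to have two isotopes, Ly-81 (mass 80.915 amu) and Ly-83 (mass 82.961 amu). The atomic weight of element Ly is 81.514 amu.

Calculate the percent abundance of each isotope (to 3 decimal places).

Ly-81: 70.723%, Ly-83: 29.277%

With x = fraction of Ly-81 (so Ly-83 is 1 − x):
80.915·x + 82.961·(1 − x) = 81.514
(80.915 − 82.961)·x = 81.514 − 82.961
x = -1.447 / -2.046 = 0.70723 → 70.723% Ly-81, 29.277% Ly-83.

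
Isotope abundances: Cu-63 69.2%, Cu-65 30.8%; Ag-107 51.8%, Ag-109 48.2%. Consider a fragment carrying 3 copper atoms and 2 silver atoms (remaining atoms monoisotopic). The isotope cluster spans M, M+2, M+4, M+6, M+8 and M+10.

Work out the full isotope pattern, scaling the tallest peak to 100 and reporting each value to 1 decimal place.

25.3 : 81.0 : 100.0 : 59.6 : 17.2 : 1.9

Copper pattern (n=3): 0.33137389 : 0.44247034 : 0.19693766 : 0.02921811
Silver pattern (n=2): 0.268324 : 0.499352 : 0.232324
Convolve the two distributions (both contribute in 2-u steps):
  M: 0.33137389×0.268324 = 0.088916
  M+2: 0.33137389×0.499352 + 0.44247034×0.268324 = 0.284198
  M+4: 0.33137389×0.232324 + 0.44247034×0.499352 + 0.19693766×0.268324 = 0.350778
  M+6: 0.44247034×0.232324 + 0.19693766×0.499352 + 0.02921811×0.268324 = 0.208978
  M+8: 0.19693766×0.232324 + 0.02921811×0.499352 = 0.060343
  M+10: 0.02921811×0.232324 = 0.006788
Scale to base peak (0.350778) = 100: 25.3 : 81.0 : 100.0 : 59.6 : 17.2 : 1.9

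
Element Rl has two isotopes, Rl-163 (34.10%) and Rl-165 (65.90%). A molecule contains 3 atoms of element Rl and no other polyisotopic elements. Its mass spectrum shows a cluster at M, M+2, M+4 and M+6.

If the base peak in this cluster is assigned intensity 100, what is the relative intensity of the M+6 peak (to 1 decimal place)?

64.4

(0.3410 + 0.6590)^3 gives M 0.0397, M+2 0.2299, M+4 0.4443, M+6 0.2862; the largest is M+4.
P(M+4) = C(3,2) × 0.3410^1 × 0.6590^2 = 3 × 0.3410 × 0.434281 = 0.444269 (base)
P(M+6) = C(3,3) × 0.3410^0 × 0.6590^3 = 1 × 1.0000 × 0.28619118 = 0.286191
Relative intensity = 0.286191 / 0.444269 × 100 = 64.4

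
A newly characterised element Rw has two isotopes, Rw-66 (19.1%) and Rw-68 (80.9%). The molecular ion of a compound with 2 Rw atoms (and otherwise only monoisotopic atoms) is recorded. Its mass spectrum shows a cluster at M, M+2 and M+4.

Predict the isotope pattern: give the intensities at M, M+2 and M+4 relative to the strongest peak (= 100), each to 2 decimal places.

5.57 : 47.22 : 100.00

Expanding (0.191 + 0.809)^2:
P(M) = 0.191^2 = 0.036481
P(M+2) = 2 × 0.191^1 × 0.809^1 = 0.309038
P(M+4) = 0.809^2 = 0.654481
The M+4 peak is largest (0.654481); scaling to 100 gives 5.57 : 47.22 : 100.00.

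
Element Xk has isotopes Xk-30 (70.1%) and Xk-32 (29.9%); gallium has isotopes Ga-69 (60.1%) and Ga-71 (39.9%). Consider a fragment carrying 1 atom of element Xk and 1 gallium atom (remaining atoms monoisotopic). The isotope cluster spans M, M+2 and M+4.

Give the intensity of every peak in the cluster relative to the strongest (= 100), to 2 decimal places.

91.71 : 100.00 : 25.97

Element Xk pattern (n=1): 0.7010 : 0.2990
Gallium pattern (n=1): 0.6010 : 0.3990
Convolve the two distributions (both contribute in 2-u steps):
  M: 0.7010×0.6010 = 0.421301
  M+2: 0.7010×0.3990 + 0.2990×0.6010 = 0.459398
  M+4: 0.2990×0.3990 = 0.119301
Scale to base peak (0.459398) = 100: 91.71 : 100.00 : 25.97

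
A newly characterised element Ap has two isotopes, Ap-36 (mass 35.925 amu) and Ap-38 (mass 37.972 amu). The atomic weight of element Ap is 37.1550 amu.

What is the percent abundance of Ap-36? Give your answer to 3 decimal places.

39.912%

With x = fraction of Ap-36 (so Ap-38 is 1 − x):
35.925·x + 37.972·(1 − x) = 37.1550
(35.925 − 37.972)·x = 37.1550 − 37.972
x = -0.8170 / -2.047 = 0.39912 → 39.912% Ap-36, 60.088% Ap-38.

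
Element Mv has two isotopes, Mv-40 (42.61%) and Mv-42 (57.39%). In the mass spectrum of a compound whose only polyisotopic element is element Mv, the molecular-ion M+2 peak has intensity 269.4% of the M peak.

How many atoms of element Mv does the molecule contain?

2

The M+2/M ratio from n Mv atoms is n · q/p = n · 0.5739/0.4261.
n = 2.694 × 0.4261/0.5739 = 2.00 ≈ 2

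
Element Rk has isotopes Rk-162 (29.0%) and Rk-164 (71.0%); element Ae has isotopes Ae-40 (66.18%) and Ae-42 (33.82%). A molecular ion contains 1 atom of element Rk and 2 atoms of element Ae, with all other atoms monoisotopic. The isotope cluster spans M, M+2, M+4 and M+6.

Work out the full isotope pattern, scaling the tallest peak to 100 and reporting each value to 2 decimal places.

Element Rk pattern (n=1): 0.2900 : 0.7100
Element Ae pattern (n=2): 0.43797924 : 0.44764152 : 0.11437924
Convolve the two distributions (both contribute in 2-u steps):
  M: 0.2900×0.43797924 = 0.127014
  M+2: 0.2900×0.44764152 + 0.7100×0.43797924 = 0.440781
  M+4: 0.2900×0.11437924 + 0.7100×0.44764152 = 0.350995
  M+6: 0.7100×0.11437924 = 0.081209
Scale to base peak (0.440781) = 100: 28.82 : 100.00 : 79.63 : 18.42

28.82 : 100.00 : 79.63 : 18.42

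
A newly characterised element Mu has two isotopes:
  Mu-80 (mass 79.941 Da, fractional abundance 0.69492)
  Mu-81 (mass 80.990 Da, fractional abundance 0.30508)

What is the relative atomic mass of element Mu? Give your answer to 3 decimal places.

80.261 Da

Weight each isotope mass by its fractional abundance: 0.69492 × 79.941 + 0.30508 × 80.990
= 55.5526 + 24.7084 = 80.2610 Da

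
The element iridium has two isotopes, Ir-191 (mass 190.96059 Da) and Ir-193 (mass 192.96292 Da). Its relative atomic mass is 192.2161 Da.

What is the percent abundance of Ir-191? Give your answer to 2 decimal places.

Let x be the fractional abundance of Ir-191; then Ir-193 has abundance 1 − x.
190.96059·x + 192.96292·(1 − x) = 192.2161
(190.96059 − 192.96292)·x = 192.2161 − 192.96292
x = -0.74682 / -2.00233 = 0.37298 → 37.30% Ir-191, 62.70% Ir-193.

37.30%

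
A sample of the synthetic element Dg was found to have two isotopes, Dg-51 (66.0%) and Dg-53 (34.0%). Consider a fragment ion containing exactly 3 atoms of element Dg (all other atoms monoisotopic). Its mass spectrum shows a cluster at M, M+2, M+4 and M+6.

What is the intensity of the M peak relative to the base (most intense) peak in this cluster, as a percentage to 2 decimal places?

64.71%

Binomial terms of (0.660 + 0.340)^3: M 0.2875, M+2 0.4443, M+4 0.2289, M+6 0.0393 → M+2 is the base peak.
P(M+2) = C(3,1) × 0.660^2 × 0.340^1 = 3 × 0.4356 × 0.3400 = 0.444312 (base)
P(M) = C(3,0) × 0.660^3 × 0.340^0 = 1 × 0.287496 × 1.0000 = 0.287496
Relative intensity = 0.287496 / 0.444312 × 100 = 64.71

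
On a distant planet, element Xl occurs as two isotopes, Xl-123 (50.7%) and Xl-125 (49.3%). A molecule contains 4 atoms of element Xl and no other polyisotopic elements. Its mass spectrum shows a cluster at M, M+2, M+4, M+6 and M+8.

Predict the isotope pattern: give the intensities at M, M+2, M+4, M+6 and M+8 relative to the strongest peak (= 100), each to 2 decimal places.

17.63 : 68.56 : 100.00 : 64.83 : 15.76

Each Xl atom is independently Xl-123 (p = 0.507) or Xl-125 (q = 0.493); the cluster is the binomial expansion (p + q)^4.
P(M) = 0.507^4 = 0.066074
P(M+2) = 4 × 0.507^3 × 0.493^1 = 0.256999
P(M+4) = 6 × 0.507^2 × 0.493^2 = 0.374853
P(M+6) = 4 × 0.507^1 × 0.493^3 = 0.243001
P(M+8) = 0.493^4 = 0.059073
The M+4 peak is largest (0.374853); scaling to 100 gives 17.63 : 68.56 : 100.00 : 64.83 : 15.76.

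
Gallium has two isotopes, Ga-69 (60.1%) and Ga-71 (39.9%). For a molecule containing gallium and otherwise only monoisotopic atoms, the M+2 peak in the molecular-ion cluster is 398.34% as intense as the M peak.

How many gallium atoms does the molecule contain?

The M+2/M ratio from n Ga atoms is n · q/p = n · 0.399/0.601.
n = 3.9834 × 0.601/0.399 = 6.00 ≈ 6

6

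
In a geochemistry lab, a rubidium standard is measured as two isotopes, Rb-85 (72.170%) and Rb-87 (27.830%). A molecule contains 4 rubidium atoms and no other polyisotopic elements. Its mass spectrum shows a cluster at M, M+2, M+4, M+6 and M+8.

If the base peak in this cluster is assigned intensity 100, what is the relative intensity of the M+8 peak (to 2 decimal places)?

Binomial terms of (0.72170 + 0.27830)^4: M 0.2713, M+2 0.4184, M+4 0.2420, M+6 0.0622, M+8 0.0060 → M+2 is the base peak.
P(M+2) = C(4,1) × 0.72170^3 × 0.27830^1 = 4 × 0.37589809 × 0.2783 = 0.418450 (base)
P(M+8) = C(4,4) × 0.72170^0 × 0.27830^4 = 1 × 1.0000 × 0.00599864 = 0.005999
Relative intensity = 0.005999 / 0.418450 × 100 = 1.43

1.43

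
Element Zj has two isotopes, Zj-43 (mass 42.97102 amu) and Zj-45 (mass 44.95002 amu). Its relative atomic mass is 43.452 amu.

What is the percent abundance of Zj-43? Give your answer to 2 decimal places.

75.70%

Writing the weighted mean with unknown fraction x of Zj-43:
42.97102·x + 44.95002·(1 − x) = 43.452
(42.97102 − 44.95002)·x = 43.452 − 44.95002
x = -1.49802 / -1.97900 = 0.75696 → 75.70% Zj-43, 24.30% Zj-45.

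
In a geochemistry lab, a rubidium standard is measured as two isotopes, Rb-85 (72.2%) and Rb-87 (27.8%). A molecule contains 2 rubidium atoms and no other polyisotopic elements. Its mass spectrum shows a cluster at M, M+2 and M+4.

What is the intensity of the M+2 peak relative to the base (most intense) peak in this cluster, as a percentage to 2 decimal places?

77.01%

Term probabilities: M 0.5213, M+2 0.4014, M+4 0.0773. Base peak = M.
P(M) = C(2,0) × 0.722^2 × 0.278^0 = 1 × 0.521284 × 1.0000 = 0.521284 (base)
P(M+2) = C(2,1) × 0.722^1 × 0.278^1 = 2 × 0.7220 × 0.2780 = 0.401432
Relative intensity = 0.401432 / 0.521284 × 100 = 77.01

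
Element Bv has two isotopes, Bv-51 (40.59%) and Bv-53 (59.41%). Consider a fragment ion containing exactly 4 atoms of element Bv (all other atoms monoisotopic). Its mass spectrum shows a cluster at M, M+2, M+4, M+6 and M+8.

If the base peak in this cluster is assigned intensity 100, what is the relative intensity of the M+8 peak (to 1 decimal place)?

Term probabilities: M 0.0271, M+2 0.1589, M+4 0.3489, M+6 0.3405, M+8 0.1246. Base peak = M+4.
P(M+4) = C(4,2) × 0.4059^2 × 0.5941^2 = 6 × 0.16475481 × 0.35295481 = 0.348906 (base)
P(M+8) = C(4,4) × 0.4059^0 × 0.5941^4 = 1 × 1.0000 × 0.1245771 = 0.124577
Relative intensity = 0.124577 / 0.348906 × 100 = 35.7

35.7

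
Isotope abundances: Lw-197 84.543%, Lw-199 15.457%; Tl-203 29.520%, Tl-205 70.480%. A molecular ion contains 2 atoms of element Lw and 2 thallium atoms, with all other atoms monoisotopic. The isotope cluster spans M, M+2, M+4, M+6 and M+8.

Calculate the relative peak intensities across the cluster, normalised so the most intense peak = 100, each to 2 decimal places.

13.37 : 68.73 : 100.00 : 30.00 : 2.55

Element Lw pattern (n=2): 0.71475188 : 0.26135623 : 0.02389188
Thallium pattern (n=2): 0.08714304 : 0.41611392 : 0.49674304
Convolve the two distributions (both contribute in 2-u steps):
  M: 0.71475188×0.08714304 = 0.062286
  M+2: 0.71475188×0.41611392 + 0.26135623×0.08714304 = 0.320194
  M+4: 0.71475188×0.49674304 + 0.26135623×0.41611392 + 0.02389188×0.08714304 = 0.465884
  M+6: 0.26135623×0.49674304 + 0.02389188×0.41611392 = 0.139769
  M+8: 0.02389188×0.49674304 = 0.011868
Scale to base peak (0.465884) = 100: 13.37 : 68.73 : 100.00 : 30.00 : 2.55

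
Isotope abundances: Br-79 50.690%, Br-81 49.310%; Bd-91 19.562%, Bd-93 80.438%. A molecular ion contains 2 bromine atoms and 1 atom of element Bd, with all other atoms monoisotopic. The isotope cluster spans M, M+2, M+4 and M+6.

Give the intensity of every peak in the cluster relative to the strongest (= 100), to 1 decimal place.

Bromine pattern (n=2): 0.25694761 : 0.49990478 : 0.24314761
Element Bd pattern (n=1): 0.19562 : 0.80438
Convolve the two distributions (both contribute in 2-u steps):
  M: 0.25694761×0.19562 = 0.050264
  M+2: 0.25694761×0.80438 + 0.49990478×0.19562 = 0.304475
  M+4: 0.49990478×0.80438 + 0.24314761×0.19562 = 0.449678
  M+6: 0.24314761×0.80438 = 0.195583
Scale to base peak (0.449678) = 100: 11.2 : 67.7 : 100.0 : 43.5

11.2 : 67.7 : 100.0 : 43.5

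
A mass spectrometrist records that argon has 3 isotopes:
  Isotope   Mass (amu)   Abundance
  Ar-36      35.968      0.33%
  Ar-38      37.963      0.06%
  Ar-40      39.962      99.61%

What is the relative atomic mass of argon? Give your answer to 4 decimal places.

39.9476 amu

Weight each isotope mass by its fractional abundance: 0.0033 × 35.968 + 0.0006 × 37.963 + 0.9961 × 39.962
= 0.11869 + 0.02278 + 39.80615 = 39.94762 amu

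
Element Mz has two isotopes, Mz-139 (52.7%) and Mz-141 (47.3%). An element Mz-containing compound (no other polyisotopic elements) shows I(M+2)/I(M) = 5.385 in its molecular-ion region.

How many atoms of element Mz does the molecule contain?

6

With n Mz atoms, P(M+2)/P(M) = C(n,1)·p^(n−1)q / p^n = n·q/p = n · 0.473/0.527.
n = 5.385 × 0.527/0.473 = 6.00 ≈ 6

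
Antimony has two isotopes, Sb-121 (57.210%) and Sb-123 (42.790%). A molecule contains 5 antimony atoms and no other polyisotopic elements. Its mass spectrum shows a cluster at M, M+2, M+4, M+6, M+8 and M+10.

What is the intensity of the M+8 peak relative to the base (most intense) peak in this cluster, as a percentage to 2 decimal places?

27.97%

(0.57210 + 0.42790)^5 gives M 0.0613, M+2 0.2292, M+4 0.3428, M+6 0.2564, M+8 0.0959, M+10 0.0143; the largest is M+4.
P(M+4) = C(5,2) × 0.57210^3 × 0.42790^2 = 10 × 0.18724742 × 0.18309841 = 0.342847 (base)
P(M+8) = C(5,4) × 0.57210^1 × 0.42790^4 = 5 × 0.5721 × 0.03352503 = 0.095898
Relative intensity = 0.095898 / 0.342847 × 100 = 27.97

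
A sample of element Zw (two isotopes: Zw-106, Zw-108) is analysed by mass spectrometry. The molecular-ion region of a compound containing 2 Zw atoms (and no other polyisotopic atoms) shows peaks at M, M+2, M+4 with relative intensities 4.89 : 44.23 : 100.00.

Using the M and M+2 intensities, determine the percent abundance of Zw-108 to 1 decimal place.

If p is the fraction of Zw that is Zw-106, then I(M+2)/I(M) = [C(2,1)·p^1·(1−p)] / p^2 = 2·(1−p)/p = 44.23/4.89 = 9.0450
(1−p)/p = 9.0450/2 = 4.5225  ⇒  p = 1/(1 + 4.5225) = 0.1811
Zw-106: 18.1%, Zw-108: 81.9%.

81.9%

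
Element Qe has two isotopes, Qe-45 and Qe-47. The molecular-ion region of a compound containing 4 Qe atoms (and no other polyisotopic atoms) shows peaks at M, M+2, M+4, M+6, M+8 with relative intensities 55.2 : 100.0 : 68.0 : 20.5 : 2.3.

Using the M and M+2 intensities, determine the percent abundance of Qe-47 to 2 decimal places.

Let p = fractional abundance of Qe-45. I(M+2)/I(M) = [C(4,1)·p^3·(1−p)] / p^4 = 4·(1−p)/p = 100.0/55.2 = 1.8116
(1−p)/p = 1.8116/4 = 0.4529  ⇒  p = 1/(1 + 0.4529) = 0.6883
Qe-45: 68.83%, Qe-47: 31.17%.

31.17%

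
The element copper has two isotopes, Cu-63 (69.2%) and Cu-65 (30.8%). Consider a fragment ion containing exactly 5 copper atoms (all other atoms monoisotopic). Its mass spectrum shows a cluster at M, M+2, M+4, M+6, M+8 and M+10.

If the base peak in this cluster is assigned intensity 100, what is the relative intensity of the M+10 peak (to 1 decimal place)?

0.8

Binomial terms of (0.692 + 0.308)^5: M 0.1587, M+2 0.3531, M+4 0.3144, M+6 0.1399, M+8 0.0311, M+10 0.0028 → M+2 is the base peak.
P(M+2) = C(5,1) × 0.692^4 × 0.308^1 = 5 × 0.22931073 × 0.3080 = 0.353139 (base)
P(M+10) = C(5,5) × 0.692^0 × 0.308^5 = 1 × 1.0000 × 0.00277175 = 0.002772
Relative intensity = 0.002772 / 0.353139 × 100 = 0.8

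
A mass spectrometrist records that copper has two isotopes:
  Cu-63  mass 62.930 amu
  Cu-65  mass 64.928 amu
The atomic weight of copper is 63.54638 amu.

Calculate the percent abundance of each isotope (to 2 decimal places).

With x = fraction of Cu-63 (so Cu-65 is 1 − x):
62.930·x + 64.928·(1 − x) = 63.54638
(62.930 − 64.928)·x = 63.54638 − 64.928
x = -1.38162 / -1.998 = 0.69150 → 69.15% Cu-63, 30.85% Cu-65.

Cu-63: 69.15%, Cu-65: 30.85%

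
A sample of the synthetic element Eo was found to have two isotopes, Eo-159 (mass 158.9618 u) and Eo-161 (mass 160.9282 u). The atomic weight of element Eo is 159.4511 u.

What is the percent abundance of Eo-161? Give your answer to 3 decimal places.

Let x be the fractional abundance of Eo-159; then Eo-161 has abundance 1 − x.
158.9618·x + 160.9282·(1 − x) = 159.4511
(158.9618 − 160.9282)·x = 159.4511 − 160.9282
x = -1.4771 / -1.9664 = 0.75117 → 75.117% Eo-159, 24.883% Eo-161.

24.883%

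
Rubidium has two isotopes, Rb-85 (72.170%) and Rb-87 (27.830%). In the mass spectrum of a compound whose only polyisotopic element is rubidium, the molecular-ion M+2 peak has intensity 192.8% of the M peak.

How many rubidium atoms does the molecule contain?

5

For n independent Rb atoms, I(M+2)/I(M) = n · (abundance Rb-87) / (abundance Rb-85) = n · 0.27830/0.72170.
n = 1.928 × 0.72170/0.27830 = 5.00 ≈ 5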